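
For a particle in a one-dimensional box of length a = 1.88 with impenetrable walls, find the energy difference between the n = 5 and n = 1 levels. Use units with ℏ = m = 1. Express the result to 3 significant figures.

ΔE = 33.5

E_n = n²π²ℏ²/(2ma²), so ΔE = (5² − 1²) π²ℏ²/(2ma²).
ΔE = 24 × π² / (2 × 1 × 1.88²) = 33.51.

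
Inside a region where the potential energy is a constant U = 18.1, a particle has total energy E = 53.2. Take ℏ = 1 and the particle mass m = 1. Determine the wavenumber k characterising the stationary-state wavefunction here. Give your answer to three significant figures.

With E > U the solution is oscillatory, ψ ∝ e^{±ikx} with k = √(2m(E − U))/ℏ.
k = √(2 × 1 × 35.1) = 8.379.

k = 8.38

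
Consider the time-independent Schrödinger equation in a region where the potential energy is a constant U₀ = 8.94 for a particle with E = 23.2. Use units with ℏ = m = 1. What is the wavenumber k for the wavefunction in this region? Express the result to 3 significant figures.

k = 5.34

With E > U₀ the solution is oscillatory, ψ ∝ e^{±ikx} with k = √(2m(E − U₀))/ℏ.
k = √(2 × 1 × 14.26) = 5.340.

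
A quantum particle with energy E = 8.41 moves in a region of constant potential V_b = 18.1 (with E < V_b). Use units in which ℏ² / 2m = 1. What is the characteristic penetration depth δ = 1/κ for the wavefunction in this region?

δ = 0.321

Since E < V_b the TISE in this region is ψ'' = κ²ψ with κ = √(2m(V_b − E))/ℏ.
κ = √(2 × 0.5 × 9.69) = 3.113. The penetration depth is δ = 1/κ = 0.321.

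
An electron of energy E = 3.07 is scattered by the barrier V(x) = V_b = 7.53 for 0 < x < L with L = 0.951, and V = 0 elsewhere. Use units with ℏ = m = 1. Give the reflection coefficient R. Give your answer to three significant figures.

E < V_b: inside the barrier ψ ∝ e^{±κx} with κ = √(2m(V_b − E))/ℏ = 2.987.
κL = 2.840, sinh(κL) = 8.531.
The exact tunnelling result is T⁻¹ = 1 + V_b² sinh²(κL) / [4E(V_b − E)] = 76.35, so T = 0.0131.
R = 1 − T = 0.987.

R = 0.987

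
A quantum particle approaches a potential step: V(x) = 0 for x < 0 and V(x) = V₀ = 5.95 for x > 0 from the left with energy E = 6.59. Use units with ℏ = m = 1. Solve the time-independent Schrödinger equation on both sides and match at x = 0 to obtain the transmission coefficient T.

T = 0.725

On each side the TISE gives plane waves with k = √(2m(E − V))/ℏ: k₁ = √(2·1·6.59) = 3.630, k₂ = √(2·1·0.64) = 1.131.
Continuity of ψ and ψ′ at the step yields the reflection amplitude r = (k₁ − k₂)/(k₁ + k₂) = 0.5248; thus R = |r|² = 0.2754, T = 0.7246.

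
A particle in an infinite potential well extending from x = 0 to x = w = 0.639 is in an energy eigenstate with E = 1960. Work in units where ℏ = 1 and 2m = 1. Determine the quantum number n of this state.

From E_n = n²π²ℏ²/(2mw²) invert to n = √(2mw²E)/(πℏ).
n = (0.639/π) × √(2 × 0.5 × 1960) = 9.005 → n = 9.

n = 9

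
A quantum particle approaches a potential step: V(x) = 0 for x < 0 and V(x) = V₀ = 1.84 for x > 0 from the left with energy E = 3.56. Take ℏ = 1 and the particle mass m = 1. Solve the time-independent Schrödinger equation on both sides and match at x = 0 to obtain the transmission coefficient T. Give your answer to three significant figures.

T = 0.968

On each side the TISE gives plane waves with k = √(2m(E − V))/ℏ: k₁ = √(2·1·3.56) = 2.668, k₂ = √(2·1·1.72) = 1.855.
Continuity of ψ and ψ′ at the step yields the reflection amplitude r = (k₁ − k₂)/(k₁ + k₂) = 0.1799; thus R = |r|² = 0.03236, T = 0.9676.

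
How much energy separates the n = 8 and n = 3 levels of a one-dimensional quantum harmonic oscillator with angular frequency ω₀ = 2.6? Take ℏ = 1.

E_n = ℏω₀(n + ½), so ΔE = (8 − 3) ℏω₀ = 5 × 2.6 = 13.00.

ΔE = 13.0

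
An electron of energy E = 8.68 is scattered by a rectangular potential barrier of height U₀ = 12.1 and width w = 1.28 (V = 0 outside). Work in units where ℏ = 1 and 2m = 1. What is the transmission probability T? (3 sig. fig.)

T = 0.0282

Since E < U₀ the interior solution is evanescent with decay constant κ = √(2m(U₀ − E))/ℏ = 1.849.
κw = 2.367, sinh(κw) = 5.287.
The exact tunnelling result is T⁻¹ = 1 + U₀² sinh²(κw) / [4E(U₀ − E)] = 35.46, so T = 0.0282.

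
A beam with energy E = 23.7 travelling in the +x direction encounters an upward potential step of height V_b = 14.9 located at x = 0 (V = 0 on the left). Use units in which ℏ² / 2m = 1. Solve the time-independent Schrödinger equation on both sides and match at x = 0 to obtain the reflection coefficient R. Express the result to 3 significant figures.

The wavenumbers are k₁ = √(2mE)/ℏ = 4.868 on the left and k₂ = √(2m(E − V_b))/ℏ = 2.966 on the right.
Matching ψ and ψ′ at x = 0 gives r = (k₁ − k₂)/(k₁ + k₂), so R = r² = 0.05892 and T = 1 − R = 0.9411.

R = 0.0589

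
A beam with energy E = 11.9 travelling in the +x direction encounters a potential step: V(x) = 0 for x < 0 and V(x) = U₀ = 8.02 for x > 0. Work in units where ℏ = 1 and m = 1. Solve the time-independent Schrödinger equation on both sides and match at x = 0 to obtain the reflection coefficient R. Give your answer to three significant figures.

On each side the TISE gives plane waves with k = √(2m(E − V))/ℏ: k₁ = √(2·1·11.9) = 4.879, k₂ = √(2·1·3.88) = 2.786.
Continuity of ψ and ψ′ at the step yields the reflection amplitude r = (k₁ − k₂)/(k₁ + k₂) = 0.2731; thus R = |r|² = 0.07457, T = 0.9254.

R = 0.0746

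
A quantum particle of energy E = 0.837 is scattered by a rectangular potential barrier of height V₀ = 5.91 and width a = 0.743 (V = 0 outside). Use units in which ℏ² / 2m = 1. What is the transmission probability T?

T = 0.0685

Since E < V₀ the interior solution is evanescent with decay constant κ = √(2m(V₀ − E))/ℏ = 2.252.
κa = 1.673, sinh(κa) = 2.572.
Matching ψ, ψ′ at both faces gives T = [1 + V₀² sinh²(κa) / (4E(V₀ − E))]⁻¹ = 1/14.60 = 0.0685.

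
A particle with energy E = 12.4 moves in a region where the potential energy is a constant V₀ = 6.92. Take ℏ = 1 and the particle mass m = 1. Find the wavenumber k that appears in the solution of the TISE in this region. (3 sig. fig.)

With E > V₀ the solution is oscillatory, ψ ∝ e^{±ikx} with k = √(2m(E − V₀))/ℏ.
k = √(2 × 1 × 5.48) = 3.311.

k = 3.31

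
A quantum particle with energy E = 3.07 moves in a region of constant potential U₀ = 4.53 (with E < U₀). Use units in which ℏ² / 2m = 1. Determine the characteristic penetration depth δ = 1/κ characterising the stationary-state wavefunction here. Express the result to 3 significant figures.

Since E < U₀ the TISE in this region is ψ'' = κ²ψ with κ = √(2m(U₀ − E))/ℏ.
κ = √(2 × 0.5 × 1.46) = 1.208. The penetration depth is δ = 1/κ = 0.828.

δ = 0.828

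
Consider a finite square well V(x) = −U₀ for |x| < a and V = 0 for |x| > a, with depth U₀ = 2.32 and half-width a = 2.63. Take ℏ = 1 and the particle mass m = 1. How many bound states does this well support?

N = 4

The dimensionless depth is z₀ = a√(2mU₀)/ℏ = 2.63 × √(4.640) = 5.665.
The even/odd transcendental equations gain one root per π/2 in z₀, giving N = 1 + ⌊2z₀/π⌋ = 1 + ⌊3.607⌋ = 4.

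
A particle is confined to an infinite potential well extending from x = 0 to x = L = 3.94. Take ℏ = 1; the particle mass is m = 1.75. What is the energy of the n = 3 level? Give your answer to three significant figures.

Requiring ψ(0) = ψ(L) = 0 quantises k = nπ/L, hence E_n = ℏ²k²/2m = n²π²ℏ²/(2mL²).
E_3 = 3² × π² / (2 × 1.75 × 3.94²) = 1.635.

E = 1.63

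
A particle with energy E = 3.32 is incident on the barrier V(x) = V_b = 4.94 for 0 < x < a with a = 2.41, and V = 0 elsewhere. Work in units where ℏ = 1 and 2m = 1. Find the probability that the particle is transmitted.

Since E < V_b the interior solution is evanescent with decay constant κ = √(2m(V_b − E))/ℏ = 1.273.
κa = 3.067, sinh(κa) = 10.72.
The exact tunnelling result is T⁻¹ = 1 + V_b² sinh²(κa) / [4E(V_b − E)] = 131.4, so T = 0.00761.

T = 0.00761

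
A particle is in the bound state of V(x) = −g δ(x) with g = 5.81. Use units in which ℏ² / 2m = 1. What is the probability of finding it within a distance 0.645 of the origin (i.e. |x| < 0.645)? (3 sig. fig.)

P = 0.976

The normalised bound state is ψ = √κ e^{−κ|x|} with κ = mg/ℏ² = 2.905.
P(|x| < d) = ∫_{−d}^{d} κ e^{−2κ|x|} dx = 1 − e^{−2κd} = 1 − e^{−3.747} = 0.9764.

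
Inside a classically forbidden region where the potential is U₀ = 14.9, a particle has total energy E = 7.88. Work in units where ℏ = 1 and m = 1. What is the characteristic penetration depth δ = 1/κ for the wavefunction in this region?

δ = 0.267

Since E < U₀ the TISE in this region is ψ'' = κ²ψ with κ = √(2m(U₀ − E))/ℏ.
κ = √(2 × 1 × 7.02) = 3.747. The penetration depth is δ = 1/κ = 0.267.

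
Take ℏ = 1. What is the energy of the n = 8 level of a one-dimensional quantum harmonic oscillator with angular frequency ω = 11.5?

Using E_n = (n + ½)ℏω: E_8 = 8.5 × 11.5 = 97.75.

E = 97.8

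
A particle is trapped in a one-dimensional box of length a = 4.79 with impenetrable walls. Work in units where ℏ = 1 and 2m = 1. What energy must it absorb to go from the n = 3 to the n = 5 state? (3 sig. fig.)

E_n = n²π²ℏ²/(2ma²), so ΔE = (5² − 3²) π²ℏ²/(2ma²).
ΔE = 16 × π² / (2 × 0.5 × 4.79²) = 6.883.

ΔE = 6.88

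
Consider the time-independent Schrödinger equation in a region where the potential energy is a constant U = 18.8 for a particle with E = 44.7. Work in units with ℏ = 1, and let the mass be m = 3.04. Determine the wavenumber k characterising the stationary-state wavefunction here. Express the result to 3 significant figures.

With E > U the solution is oscillatory, ψ ∝ e^{±ikx} with k = √(2m(E − U))/ℏ.
k = √(2 × 3.04 × 25.9) = 12.55.

k = 12.5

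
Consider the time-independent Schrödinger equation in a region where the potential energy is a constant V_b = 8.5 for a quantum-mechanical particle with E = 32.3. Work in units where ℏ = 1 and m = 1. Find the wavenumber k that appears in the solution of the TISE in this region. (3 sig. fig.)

k = 6.90

With E > V_b the solution is oscillatory, ψ ∝ e^{±ikx} with k = √(2m(E − V_b))/ℏ.
k = √(2 × 1 × 23.8) = 6.899.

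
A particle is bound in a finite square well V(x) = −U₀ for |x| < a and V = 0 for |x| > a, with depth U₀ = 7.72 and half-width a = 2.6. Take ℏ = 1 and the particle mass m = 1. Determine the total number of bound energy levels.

N = 7

The dimensionless depth is z₀ = a√(2mU₀)/ℏ = 2.6 × √(15.44) = 10.22.
The even/odd transcendental equations gain one root per π/2 in z₀, giving N = 1 + ⌊2z₀/π⌋ = 1 + ⌊6.504⌋ = 7.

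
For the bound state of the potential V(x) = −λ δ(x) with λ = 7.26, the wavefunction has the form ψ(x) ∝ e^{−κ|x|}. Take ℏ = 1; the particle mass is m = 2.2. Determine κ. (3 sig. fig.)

κ = 16.0

Integrate −(ℏ²/2m)ψ'' − λδ(x)ψ = Eψ from −ε to +ε: the ψ'' term gives ψ'(0⁺) − ψ'(0⁻) and the δ term gives −(2mλ/ℏ²)ψ(0).
With ψ ∝ e^{−κ|x|} this yields −2κ = −2mλ/ℏ², so κ = mλ/ℏ² = 15.97.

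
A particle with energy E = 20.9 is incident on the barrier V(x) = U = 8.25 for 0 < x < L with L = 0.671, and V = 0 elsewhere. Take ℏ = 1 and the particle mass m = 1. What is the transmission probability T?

T = 0.997

E > U: inside the barrier k₂ = √(2m(E − U))/ℏ = 5.030, k₂L = 3.375.
T = [1 + U² sin²(k₂L) / (4E(E − U))]⁻¹ = 1/1.003 = 0.997.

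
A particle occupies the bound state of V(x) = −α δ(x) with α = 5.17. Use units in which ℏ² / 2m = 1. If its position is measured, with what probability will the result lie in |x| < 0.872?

The normalised bound state is ψ = √κ e^{−κ|x|} with κ = mα/ℏ² = 2.585.
P(|x| < d) = ∫_{−d}^{d} κ e^{−2κ|x|} dx = 1 − e^{−2κd} = 1 − e^{−4.508} = 0.9890.

P = 0.989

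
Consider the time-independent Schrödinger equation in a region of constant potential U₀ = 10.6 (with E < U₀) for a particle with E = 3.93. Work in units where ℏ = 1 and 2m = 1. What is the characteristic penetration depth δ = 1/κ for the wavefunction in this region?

δ = 0.387

Since E < U₀ the TISE in this region is ψ'' = κ²ψ with κ = √(2m(U₀ − E))/ℏ.
κ = √(2 × 0.5 × 6.67) = 2.583. The penetration depth is δ = 1/κ = 0.387.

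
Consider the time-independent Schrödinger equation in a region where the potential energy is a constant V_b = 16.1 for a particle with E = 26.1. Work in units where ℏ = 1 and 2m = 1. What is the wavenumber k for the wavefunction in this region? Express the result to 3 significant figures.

k = 3.16

With E > V_b the solution is oscillatory, ψ ∝ e^{±ikx} with k = √(2m(E − V_b))/ℏ.
k = √(2 × 0.5 × 10) = 3.162.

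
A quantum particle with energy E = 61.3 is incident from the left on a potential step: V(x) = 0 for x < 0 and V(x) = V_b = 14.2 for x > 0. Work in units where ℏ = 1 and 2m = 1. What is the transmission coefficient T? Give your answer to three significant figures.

T = 0.996

The wavenumbers are k₁ = √(2mE)/ℏ = 7.829 on the left and k₂ = √(2m(E − V_b))/ℏ = 6.863 on the right.
Continuity of ψ and ψ′ at the step yields the reflection amplitude r = (k₁ − k₂)/(k₁ + k₂) = 0.06578; thus R = |r|² = 0.004327, T = 0.9957.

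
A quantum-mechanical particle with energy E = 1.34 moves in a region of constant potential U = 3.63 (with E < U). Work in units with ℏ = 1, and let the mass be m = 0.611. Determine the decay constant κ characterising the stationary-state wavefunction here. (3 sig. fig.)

κ = 1.67

Since E < U the TISE in this region is ψ'' = κ²ψ with κ = √(2m(U − E))/ℏ.
κ = √(2 × 0.611 × 2.29) = 1.673.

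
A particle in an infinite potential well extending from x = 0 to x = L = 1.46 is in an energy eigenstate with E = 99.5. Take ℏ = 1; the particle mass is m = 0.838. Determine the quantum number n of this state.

n = 6

From E_n = n²π²ℏ²/(2mL²) invert to n = √(2mL²E)/(πℏ).
n = (1.46/π) × √(2 × 0.838 × 99.5) = 6.001 → n = 6.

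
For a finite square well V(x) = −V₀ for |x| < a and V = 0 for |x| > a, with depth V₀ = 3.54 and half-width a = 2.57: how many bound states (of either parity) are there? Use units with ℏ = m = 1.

N = 5

Define the well-strength parameter z₀ = (a/ℏ)√(2mV₀) = 2.57 × √(2·1·3.54) = 6.838.
A new bound state (alternating even/odd) appears each time z₀ passes a multiple of π/2, so N = ⌊2z₀/π⌋ + 1 = ⌊4.353⌋ + 1 = 5.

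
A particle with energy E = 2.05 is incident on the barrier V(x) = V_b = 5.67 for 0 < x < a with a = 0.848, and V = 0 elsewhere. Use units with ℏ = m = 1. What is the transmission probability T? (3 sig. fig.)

T = 0.0378

E < V_b: inside the barrier ψ ∝ e^{±κx} with κ = √(2m(V_b − E))/ℏ = 2.691.
κa = 2.282, sinh(κa) = 4.846.
The exact tunnelling result is T⁻¹ = 1 + V_b² sinh²(κa) / [4E(V_b − E)] = 26.43, so T = 0.0378.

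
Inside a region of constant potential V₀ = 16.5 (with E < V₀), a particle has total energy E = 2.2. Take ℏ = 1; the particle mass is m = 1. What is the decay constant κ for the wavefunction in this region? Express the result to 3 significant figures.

κ = 5.35

Since E < V₀ the TISE in this region is ψ'' = κ²ψ with κ = √(2m(V₀ − E))/ℏ.
κ = √(2 × 1 × 14.3) = 5.348.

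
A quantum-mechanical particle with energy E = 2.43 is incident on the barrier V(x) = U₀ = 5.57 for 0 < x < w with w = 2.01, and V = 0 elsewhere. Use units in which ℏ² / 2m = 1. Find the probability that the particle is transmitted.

Since E < U₀ the interior solution is evanescent with decay constant κ = √(2m(U₀ − E))/ℏ = 1.772.
κw = 3.562, sinh(κw) = 17.60.
Matching ψ, ψ′ at both faces gives T = [1 + U₀² sinh²(κw) / (4E(U₀ − E))]⁻¹ = 1/315.8 = 0.00317.

T = 0.00317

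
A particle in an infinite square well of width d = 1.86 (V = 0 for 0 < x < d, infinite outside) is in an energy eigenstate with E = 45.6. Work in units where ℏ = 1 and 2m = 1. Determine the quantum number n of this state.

n = 4

For an infinite well E_n = n²π²ℏ²/(2md²), so n = (d/πℏ)√(2mE).
n = (1.86/π) × √(2 × 0.5 × 45.6) = 3.998 → n = 4.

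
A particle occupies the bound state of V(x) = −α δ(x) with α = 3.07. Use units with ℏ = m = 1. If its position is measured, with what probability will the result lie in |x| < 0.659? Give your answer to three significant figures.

P = 0.983

The normalised bound state is ψ = √κ e^{−κ|x|} with κ = mα/ℏ² = 3.070.
P(|x| < d) = ∫_{−d}^{d} κ e^{−2κ|x|} dx = 1 − e^{−2κd} = 1 − e^{−4.046} = 0.9825.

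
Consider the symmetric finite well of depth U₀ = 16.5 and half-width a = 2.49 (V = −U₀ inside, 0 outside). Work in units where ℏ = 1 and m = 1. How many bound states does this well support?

N = 10

Define the well-strength parameter z₀ = (a/ℏ)√(2mU₀) = 2.49 × √(2·1·16.5) = 14.30.
A new bound state (alternating even/odd) appears each time z₀ passes a multiple of π/2, so N = ⌊2z₀/π⌋ + 1 = ⌊9.106⌋ + 1 = 10.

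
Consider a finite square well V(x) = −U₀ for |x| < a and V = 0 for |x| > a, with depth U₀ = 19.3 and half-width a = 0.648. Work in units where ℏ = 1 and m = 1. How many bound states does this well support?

Define the well-strength parameter z₀ = (a/ℏ)√(2mU₀) = 0.648 × √(2·1·19.3) = 4.026.
A new bound state (alternating even/odd) appears each time z₀ passes a multiple of π/2, so N = ⌊2z₀/π⌋ + 1 = ⌊2.563⌋ + 1 = 3.

N = 3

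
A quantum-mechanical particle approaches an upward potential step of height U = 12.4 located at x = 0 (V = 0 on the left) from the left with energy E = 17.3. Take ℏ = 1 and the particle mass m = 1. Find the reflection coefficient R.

R = 0.0932

The wavenumbers are k₁ = √(2mE)/ℏ = 5.882 on the left and k₂ = √(2m(E − U))/ℏ = 3.130 on the right.
Matching ψ and ψ′ at x = 0 gives r = (k₁ − k₂)/(k₁ + k₂), so R = r² = 0.09322 and T = 1 − R = 0.9068.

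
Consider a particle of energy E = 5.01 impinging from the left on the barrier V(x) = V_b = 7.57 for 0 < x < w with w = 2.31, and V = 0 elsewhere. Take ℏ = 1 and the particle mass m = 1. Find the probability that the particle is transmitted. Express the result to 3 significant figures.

Since E < V_b the interior solution is evanescent with decay constant κ = √(2m(V_b − E))/ℏ = 2.263.
κw = 5.227, sinh(κw) = 93.11.
Matching ψ, ψ′ at both faces gives T = [1 + V_b² sinh²(κw) / (4E(V_b − E))]⁻¹ = 1/9684 = 0.000103.

T = 0.000103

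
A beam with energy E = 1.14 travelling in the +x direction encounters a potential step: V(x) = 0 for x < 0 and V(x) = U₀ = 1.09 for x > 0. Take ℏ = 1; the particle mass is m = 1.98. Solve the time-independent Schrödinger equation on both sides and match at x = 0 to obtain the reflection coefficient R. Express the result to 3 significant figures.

On each side the TISE gives plane waves with k = √(2m(E − V))/ℏ: k₁ = √(2·1.98·1.14) = 2.125, k₂ = √(2·1.98·0.05) = 0.4450.
Matching ψ and ψ′ at x = 0 gives r = (k₁ − k₂)/(k₁ + k₂), so R = r² = 0.4273 and T = 1 − R = 0.5727.

R = 0.427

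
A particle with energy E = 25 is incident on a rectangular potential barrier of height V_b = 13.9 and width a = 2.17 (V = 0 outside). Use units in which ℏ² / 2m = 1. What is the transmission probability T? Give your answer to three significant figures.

E > V_b: inside the barrier k₂ = √(2m(E − V_b))/ℏ = 3.332, k₂a = 7.230.
Matching at both interfaces gives T⁻¹ = 1 + V_b² sin²(k₂a) / [4E(E − V_b)] = 1.115, hence T = 0.897.

T = 0.897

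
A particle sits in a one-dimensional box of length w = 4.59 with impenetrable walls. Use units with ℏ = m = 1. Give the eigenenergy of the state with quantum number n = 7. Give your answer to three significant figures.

E = 11.5

The infinite-well eigenfunctions ψ_n = √(2/w) sin(nπx/w) vanish at both walls, giving E_n = n²π²ℏ²/(2mw²).
E_7 = 7² × π² / (2 × 1 × 4.59²) = 11.48.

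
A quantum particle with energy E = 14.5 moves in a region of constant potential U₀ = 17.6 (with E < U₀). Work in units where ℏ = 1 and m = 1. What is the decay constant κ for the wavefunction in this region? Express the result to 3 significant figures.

Since E < U₀ the TISE in this region is ψ'' = κ²ψ with κ = √(2m(U₀ − E))/ℏ.
κ = √(2 × 1 × 3.1) = 2.490.

κ = 2.49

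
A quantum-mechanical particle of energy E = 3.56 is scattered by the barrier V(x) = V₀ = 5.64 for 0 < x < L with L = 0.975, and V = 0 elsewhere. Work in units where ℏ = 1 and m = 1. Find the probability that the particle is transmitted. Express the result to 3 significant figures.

T = 0.0676

Since E < V₀ the interior solution is evanescent with decay constant κ = √(2m(V₀ − E))/ℏ = 2.040.
κL = 1.989, sinh(κL) = 3.584.
The exact tunnelling result is T⁻¹ = 1 + V₀² sinh²(κL) / [4E(V₀ − E)] = 14.80, so T = 0.0676.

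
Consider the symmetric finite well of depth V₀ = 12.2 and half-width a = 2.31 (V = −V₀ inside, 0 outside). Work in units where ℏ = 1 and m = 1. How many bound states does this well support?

N = 8

The dimensionless depth is z₀ = a√(2mV₀)/ℏ = 2.31 × √(24.40) = 11.41.
The even/odd transcendental equations gain one root per π/2 in z₀, giving N = 1 + ⌊2z₀/π⌋ = 1 + ⌊7.264⌋ = 8.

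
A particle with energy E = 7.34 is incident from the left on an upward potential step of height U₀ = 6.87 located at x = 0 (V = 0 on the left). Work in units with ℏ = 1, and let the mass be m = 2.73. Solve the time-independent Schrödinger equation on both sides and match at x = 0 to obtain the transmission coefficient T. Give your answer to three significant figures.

On each side the TISE gives plane waves with k = √(2m(E − V))/ℏ: k₁ = √(2·2.73·7.34) = 6.331, k₂ = √(2·2.73·0.47) = 1.602.
Continuity of ψ and ψ′ at the step yields the reflection amplitude r = (k₁ − k₂)/(k₁ + k₂) = 0.5961; thus R = |r|² = 0.3553, T = 0.6447.

T = 0.645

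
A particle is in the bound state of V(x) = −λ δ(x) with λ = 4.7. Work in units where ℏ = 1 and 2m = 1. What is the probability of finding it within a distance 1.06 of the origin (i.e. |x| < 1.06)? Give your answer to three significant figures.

The normalised bound state is ψ = √κ e^{−κ|x|} with κ = mλ/ℏ² = 2.350.
P(|x| < d) = ∫_{−d}^{d} κ e^{−2κ|x|} dx = 1 − e^{−2κd} = 1 − e^{−4.982} = 0.9931.

P = 0.993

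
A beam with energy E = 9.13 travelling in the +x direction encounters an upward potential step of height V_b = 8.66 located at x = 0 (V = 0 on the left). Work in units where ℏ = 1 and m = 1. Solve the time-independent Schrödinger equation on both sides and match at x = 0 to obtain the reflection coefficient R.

On each side the TISE gives plane waves with k = √(2m(E − V))/ℏ: k₁ = √(2·1·9.13) = 4.273, k₂ = √(2·1·0.47) = 0.9695.
Matching ψ and ψ′ at x = 0 gives r = (k₁ − k₂)/(k₁ + k₂), so R = r² = 0.3971 and T = 1 − R = 0.6029.

R = 0.397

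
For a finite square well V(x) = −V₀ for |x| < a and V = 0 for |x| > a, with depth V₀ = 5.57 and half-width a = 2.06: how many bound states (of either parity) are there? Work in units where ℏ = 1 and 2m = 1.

The dimensionless depth is z₀ = a√(2mV₀)/ℏ = 2.06 × √(5.570) = 4.862.
A new bound state (alternating even/odd) appears each time z₀ passes a multiple of π/2, so N = ⌊2z₀/π⌋ + 1 = ⌊3.095⌋ + 1 = 4.

N = 4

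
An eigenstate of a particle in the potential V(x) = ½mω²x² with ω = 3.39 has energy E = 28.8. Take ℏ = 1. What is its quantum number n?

n = 8

Invert E_n = (n + ½)ℏω: n = E/ℏω − ½ = 7.996, so n = 8.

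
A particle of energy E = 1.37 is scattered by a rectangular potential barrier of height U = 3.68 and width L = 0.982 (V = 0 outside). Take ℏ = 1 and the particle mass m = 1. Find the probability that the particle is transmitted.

T = 0.0535

E < U: inside the barrier ψ ∝ e^{±κx} with κ = √(2m(U − E))/ℏ = 2.149.
κL = 2.111, sinh(κL) = 4.067.
The exact tunnelling result is T⁻¹ = 1 + U² sinh²(κL) / [4E(U − E)] = 18.69, so T = 0.0535.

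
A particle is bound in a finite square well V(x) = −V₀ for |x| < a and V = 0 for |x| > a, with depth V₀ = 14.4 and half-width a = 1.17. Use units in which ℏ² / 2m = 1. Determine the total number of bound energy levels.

Define the well-strength parameter z₀ = (a/ℏ)√(2mV₀) = 1.17 × √(2·0.5·14.4) = 4.440.
The even/odd transcendental equations gain one root per π/2 in z₀, giving N = 1 + ⌊2z₀/π⌋ = 1 + ⌊2.826⌋ = 3.

N = 3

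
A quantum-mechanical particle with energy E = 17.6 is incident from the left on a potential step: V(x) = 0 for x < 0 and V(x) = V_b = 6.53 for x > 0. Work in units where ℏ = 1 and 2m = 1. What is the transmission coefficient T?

T = 0.987

The wavenumbers are k₁ = √(2mE)/ℏ = 4.195 on the left and k₂ = √(2m(E − V_b))/ℏ = 3.327 on the right.
Continuity of ψ and ψ′ at the step yields the reflection amplitude r = (k₁ − k₂)/(k₁ + k₂) = 0.1154; thus R = |r|² = 0.01332, T = 0.9867.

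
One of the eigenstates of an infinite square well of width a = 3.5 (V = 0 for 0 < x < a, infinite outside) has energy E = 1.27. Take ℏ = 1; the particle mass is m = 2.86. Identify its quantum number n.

From E_n = n²π²ℏ²/(2ma²) invert to n = √(2ma²E)/(πℏ).
n = (3.5/π) × √(2 × 2.86 × 1.27) = 3.003 → n = 3.

n = 3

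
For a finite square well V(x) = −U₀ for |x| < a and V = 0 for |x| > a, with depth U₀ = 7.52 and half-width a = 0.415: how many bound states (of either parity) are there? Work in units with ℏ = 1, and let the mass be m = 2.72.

N = 2

Define the well-strength parameter z₀ = (a/ℏ)√(2mU₀) = 0.415 × √(2·2.72·7.52) = 2.654.
A new bound state (alternating even/odd) appears each time z₀ passes a multiple of π/2, so N = ⌊2z₀/π⌋ + 1 = ⌊1.690⌋ + 1 = 2.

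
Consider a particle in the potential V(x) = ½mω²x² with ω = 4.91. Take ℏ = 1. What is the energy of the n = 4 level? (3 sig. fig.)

The oscillator eigenvalues are E_n = ℏω(n + ½), so E_4 = 4.91 × 4.5 = 22.10.

E = 22.1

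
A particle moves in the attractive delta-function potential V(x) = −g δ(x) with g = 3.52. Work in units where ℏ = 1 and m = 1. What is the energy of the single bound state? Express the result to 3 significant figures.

E = -6.20

The bound state is ψ(x) = √κ e^{−κ|x|}. The derivative jump ψ'(0⁺) − ψ'(0⁻) = −(2mg/ℏ²)ψ(0) fixes κ = mg/ℏ² = 3.520.
Then E = −ℏ²κ²/(2m) = −mg²/(2ℏ²) = -6.195.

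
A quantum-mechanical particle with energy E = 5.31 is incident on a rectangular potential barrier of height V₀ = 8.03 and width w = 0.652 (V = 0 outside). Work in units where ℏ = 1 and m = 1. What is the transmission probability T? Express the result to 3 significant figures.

Since E < V₀ the interior solution is evanescent with decay constant κ = √(2m(V₀ − E))/ℏ = 2.332.
κw = 1.521, sinh(κw) = 2.178.
The exact tunnelling result is T⁻¹ = 1 + V₀² sinh²(κw) / [4E(V₀ − E)] = 6.297, so T = 0.159.

T = 0.159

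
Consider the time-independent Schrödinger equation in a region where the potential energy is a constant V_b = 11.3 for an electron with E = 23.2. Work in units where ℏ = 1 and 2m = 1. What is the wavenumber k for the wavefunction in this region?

With E > V_b the solution is oscillatory, ψ ∝ e^{±ikx} with k = √(2m(E − V_b))/ℏ.
k = √(2 × 0.5 × 11.9) = 3.450.

k = 3.45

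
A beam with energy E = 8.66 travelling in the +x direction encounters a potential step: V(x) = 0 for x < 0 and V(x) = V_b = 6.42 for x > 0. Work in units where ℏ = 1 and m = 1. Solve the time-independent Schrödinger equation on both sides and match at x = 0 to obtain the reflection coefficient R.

R = 0.106

The wavenumbers are k₁ = √(2mE)/ℏ = 4.162 on the left and k₂ = √(2m(E − V_b))/ℏ = 2.117 on the right.
Matching ψ and ψ′ at x = 0 gives r = (k₁ − k₂)/(k₁ + k₂), so R = r² = 0.1061 and T = 1 − R = 0.8939.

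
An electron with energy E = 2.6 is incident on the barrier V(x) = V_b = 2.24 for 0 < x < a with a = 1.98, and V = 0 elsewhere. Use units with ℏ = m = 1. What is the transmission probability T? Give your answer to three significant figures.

Above the barrier the interior wavenumber is k₂ = √(2m(E − V_b))/ℏ = 0.8485, giving phase k₂a = 1.680.
Matching at both interfaces gives T⁻¹ = 1 + V_b² sin²(k₂a) / [4E(E − V_b)] = 2.324, hence T = 0.430.

T = 0.430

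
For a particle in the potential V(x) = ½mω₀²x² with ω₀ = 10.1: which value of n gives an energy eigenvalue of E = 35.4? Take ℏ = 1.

n = 3

E_n = ℏω₀(n + ½) ⇒ n = E/(ℏω₀) − ½ = 35.4/10.1 − 0.5 = 3.005 → n = 3.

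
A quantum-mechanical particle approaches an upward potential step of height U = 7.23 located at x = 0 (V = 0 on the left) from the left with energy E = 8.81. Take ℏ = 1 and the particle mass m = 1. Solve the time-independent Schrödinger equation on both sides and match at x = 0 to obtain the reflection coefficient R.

R = 0.164

On each side the TISE gives plane waves with k = √(2m(E − V))/ℏ: k₁ = √(2·1·8.81) = 4.198, k₂ = √(2·1·1.58) = 1.778.
Continuity of ψ and ψ′ at the step yields the reflection amplitude r = (k₁ − k₂)/(k₁ + k₂) = 0.4050; thus R = |r|² = 0.1640, T = 0.8360.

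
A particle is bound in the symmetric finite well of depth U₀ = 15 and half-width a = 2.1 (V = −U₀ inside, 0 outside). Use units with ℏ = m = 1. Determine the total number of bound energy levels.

Define the well-strength parameter z₀ = (a/ℏ)√(2mU₀) = 2.1 × √(2·1·15) = 11.50.
The even/odd transcendental equations gain one root per π/2 in z₀, giving N = 1 + ⌊2z₀/π⌋ = 1 + ⌊7.323⌋ = 8.

N = 8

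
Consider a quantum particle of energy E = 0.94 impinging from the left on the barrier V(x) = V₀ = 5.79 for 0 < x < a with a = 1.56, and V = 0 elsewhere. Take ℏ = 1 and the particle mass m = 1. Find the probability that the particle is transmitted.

T = 0.000131

Since E < V₀ the interior solution is evanescent with decay constant κ = √(2m(V₀ − E))/ℏ = 3.114.
κa = 4.859, sinh(κa) = 64.42.
The exact tunnelling result is T⁻¹ = 1 + V₀² sinh²(κa) / [4E(V₀ − E)] = 7629, so T = 0.000131.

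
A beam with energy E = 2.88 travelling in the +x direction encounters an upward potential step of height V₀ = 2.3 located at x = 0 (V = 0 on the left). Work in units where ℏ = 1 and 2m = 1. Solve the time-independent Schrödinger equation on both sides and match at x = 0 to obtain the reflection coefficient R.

The wavenumbers are k₁ = √(2mE)/ℏ = 1.697 on the left and k₂ = √(2m(E − V₀))/ℏ = 0.7616 on the right.
Matching ψ and ψ′ at x = 0 gives r = (k₁ − k₂)/(k₁ + k₂), so R = r² = 0.1448 and T = 1 − R = 0.8552.

R = 0.145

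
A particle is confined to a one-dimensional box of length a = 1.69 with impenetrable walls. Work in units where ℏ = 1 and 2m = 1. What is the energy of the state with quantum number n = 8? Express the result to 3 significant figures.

E = 221

Requiring ψ(0) = ψ(a) = 0 quantises k = nπ/a, hence E_n = ℏ²k²/2m = n²π²ℏ²/(2ma²).
E_8 = 8² × π² / (2 × 0.5 × 1.69²) = 221.2.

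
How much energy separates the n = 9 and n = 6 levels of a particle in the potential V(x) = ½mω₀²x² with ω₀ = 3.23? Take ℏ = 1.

E_n = ℏω₀(n + ½), so ΔE = (9 − 6) ℏω₀ = 3 × 3.23 = 9.690.

ΔE = 9.69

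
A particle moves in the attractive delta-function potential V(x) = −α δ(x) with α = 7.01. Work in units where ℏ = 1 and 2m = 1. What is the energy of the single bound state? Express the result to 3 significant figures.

For x ≠ 0 the bound state is ψ ∝ e^{−κ|x|}; integrating the TISE across the delta gives the cusp condition 2κ = 2mα/ℏ², so κ = 3.505.
Then E = −ℏ²κ²/(2m) = −mα²/(2ℏ²) = -12.29.

E = -12.3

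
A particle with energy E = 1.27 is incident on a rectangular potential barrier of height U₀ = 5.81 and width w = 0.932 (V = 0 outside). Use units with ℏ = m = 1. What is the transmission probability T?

T = 0.00991

Since E < U₀ the interior solution is evanescent with decay constant κ = √(2m(U₀ − E))/ℏ = 3.013.
κw = 2.808, sinh(κw) = 8.262.
Matching ψ, ψ′ at both faces gives T = [1 + U₀² sinh²(κw) / (4E(U₀ − E))]⁻¹ = 1/100.9 = 0.00991.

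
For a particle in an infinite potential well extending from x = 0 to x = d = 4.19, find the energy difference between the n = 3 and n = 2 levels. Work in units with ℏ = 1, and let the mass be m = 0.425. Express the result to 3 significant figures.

E_n = n²π²ℏ²/(2md²), so ΔE = (3² − 2²) π²ℏ²/(2md²).
ΔE = 5 × π² / (2 × 0.425 × 4.19²) = 3.307.

ΔE = 3.31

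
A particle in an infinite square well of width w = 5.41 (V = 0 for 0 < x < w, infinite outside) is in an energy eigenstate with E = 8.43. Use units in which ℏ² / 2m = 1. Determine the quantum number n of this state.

n = 5

From E_n = n²π²ℏ²/(2mw²) invert to n = √(2mw²E)/(πℏ).
n = (5.41/π) × √(2 × 0.5 × 8.43) = 5.000 → n = 5.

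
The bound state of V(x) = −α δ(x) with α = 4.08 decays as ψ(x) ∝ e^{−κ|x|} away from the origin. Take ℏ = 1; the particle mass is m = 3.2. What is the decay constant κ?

Integrate −(ℏ²/2m)ψ'' − αδ(x)ψ = Eψ from −ε to +ε: the ψ'' term gives ψ'(0⁺) − ψ'(0⁻) and the δ term gives −(2mα/ℏ²)ψ(0).
With ψ ∝ e^{−κ|x|} this yields −2κ = −2mα/ℏ², so κ = mα/ℏ² = 13.06.

κ = 13.1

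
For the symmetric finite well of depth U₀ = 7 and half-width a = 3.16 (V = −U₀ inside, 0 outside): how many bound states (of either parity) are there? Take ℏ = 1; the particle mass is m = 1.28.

N = 9

The dimensionless depth is z₀ = a√(2mU₀)/ℏ = 3.16 × √(17.92) = 13.38.
The even/odd transcendental equations gain one root per π/2 in z₀, giving N = 1 + ⌊2z₀/π⌋ = 1 + ⌊8.516⌋ = 9.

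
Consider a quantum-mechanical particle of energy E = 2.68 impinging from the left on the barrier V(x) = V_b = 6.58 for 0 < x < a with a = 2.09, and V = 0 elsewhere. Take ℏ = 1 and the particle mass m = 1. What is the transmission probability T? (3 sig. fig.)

E < V_b: inside the barrier ψ ∝ e^{±κx} with κ = √(2m(V_b − E))/ℏ = 2.793.
κa = 5.837, sinh(κa) = 171.4.
Matching ψ, ψ′ at both faces gives T = [1 + V_b² sinh²(κa) / (4E(V_b − E))]⁻¹ = 1/30420 = 0.0000329.

T = 0.0000329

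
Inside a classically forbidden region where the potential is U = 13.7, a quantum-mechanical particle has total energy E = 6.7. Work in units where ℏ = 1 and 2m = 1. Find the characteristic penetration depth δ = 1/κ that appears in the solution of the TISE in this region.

δ = 0.378

Since E < U the TISE in this region is ψ'' = κ²ψ with κ = √(2m(U − E))/ℏ.
κ = √(2 × 0.5 × 7) = 2.646. The penetration depth is δ = 1/κ = 0.378.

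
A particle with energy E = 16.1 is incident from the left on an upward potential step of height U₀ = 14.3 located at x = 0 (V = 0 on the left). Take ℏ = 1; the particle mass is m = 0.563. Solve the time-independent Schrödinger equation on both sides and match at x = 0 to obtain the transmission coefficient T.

The wavenumbers are k₁ = √(2mE)/ℏ = 4.258 on the left and k₂ = √(2m(E − U₀))/ℏ = 1.424 on the right.
Continuity of ψ and ψ′ at the step yields the reflection amplitude r = (k₁ − k₂)/(k₁ + k₂) = 0.4988; thus R = |r|² = 0.2488, T = 0.7512.

T = 0.751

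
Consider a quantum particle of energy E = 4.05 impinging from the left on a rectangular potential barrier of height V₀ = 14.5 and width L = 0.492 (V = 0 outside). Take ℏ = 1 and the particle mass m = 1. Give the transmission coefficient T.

Since E < V₀ the interior solution is evanescent with decay constant κ = √(2m(V₀ − E))/ℏ = 4.572.
κL = 2.249, sinh(κL) = 4.688.
Matching ψ, ψ′ at both faces gives T = [1 + V₀² sinh²(κL) / (4E(V₀ − E))]⁻¹ = 1/28.29 = 0.0353.

T = 0.0353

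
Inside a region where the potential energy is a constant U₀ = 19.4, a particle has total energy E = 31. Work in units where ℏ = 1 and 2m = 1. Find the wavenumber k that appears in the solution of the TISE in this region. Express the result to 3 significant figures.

k = 3.41

With E > U₀ the solution is oscillatory, ψ ∝ e^{±ikx} with k = √(2m(E − U₀))/ℏ.
k = √(2 × 0.5 × 11.6) = 3.406.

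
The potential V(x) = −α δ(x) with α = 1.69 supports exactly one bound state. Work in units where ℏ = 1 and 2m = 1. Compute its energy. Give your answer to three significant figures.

The bound state is ψ(x) = √κ e^{−κ|x|}. The derivative jump ψ'(0⁺) − ψ'(0⁻) = −(2mα/ℏ²)ψ(0) fixes κ = mα/ℏ² = 0.8450.
Then E = −ℏ²κ²/(2m) = −mα²/(2ℏ²) = -0.7140.

E = -0.714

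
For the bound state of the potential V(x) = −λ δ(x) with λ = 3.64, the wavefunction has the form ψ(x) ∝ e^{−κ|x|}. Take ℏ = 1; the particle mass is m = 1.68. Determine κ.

κ = 6.12

Integrating the TISE across x = 0 gives the cusp condition ψ'(0⁺) − ψ'(0⁻) = −(2mλ/ℏ²)ψ(0).
With ψ ∝ e^{−κ|x|} this yields −2κ = −2mλ/ℏ², so κ = mλ/ℏ² = 6.115.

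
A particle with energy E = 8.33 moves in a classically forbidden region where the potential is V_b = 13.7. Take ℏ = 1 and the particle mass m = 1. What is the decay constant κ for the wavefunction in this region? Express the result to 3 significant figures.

κ = 3.28

Since E < V_b the TISE in this region is ψ'' = κ²ψ with κ = √(2m(V_b − E))/ℏ.
κ = √(2 × 1 × 5.37) = 3.277.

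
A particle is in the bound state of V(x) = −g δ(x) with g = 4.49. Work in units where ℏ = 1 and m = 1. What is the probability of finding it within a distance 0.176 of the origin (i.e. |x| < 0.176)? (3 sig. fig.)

P = 0.794

The normalised bound state is ψ = √κ e^{−κ|x|} with κ = mg/ℏ² = 4.490.
P(|x| < d) = ∫_{−d}^{d} κ e^{−2κ|x|} dx = 1 − e^{−2κd} = 1 − e^{−1.580} = 0.7941.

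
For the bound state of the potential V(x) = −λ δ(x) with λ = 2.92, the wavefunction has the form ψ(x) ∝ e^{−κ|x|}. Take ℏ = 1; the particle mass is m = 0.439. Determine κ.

κ = 1.28

Integrating the TISE across x = 0 gives the cusp condition ψ'(0⁺) − ψ'(0⁻) = −(2mλ/ℏ²)ψ(0).
With ψ ∝ e^{−κ|x|} this yields −2κ = −2mλ/ℏ², so κ = mλ/ℏ² = 1.282.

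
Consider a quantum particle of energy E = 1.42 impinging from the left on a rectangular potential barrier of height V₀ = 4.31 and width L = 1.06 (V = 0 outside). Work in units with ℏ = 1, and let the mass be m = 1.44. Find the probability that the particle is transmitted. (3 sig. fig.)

E < V₀: inside the barrier ψ ∝ e^{±κx} with κ = √(2m(V₀ − E))/ℏ = 2.885.
κL = 3.058, sinh(κL) = 10.62.
Matching ψ, ψ′ at both faces gives T = [1 + V₀² sinh²(κL) / (4E(V₀ − E))]⁻¹ = 1/128.6 = 0.00777.

T = 0.00777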